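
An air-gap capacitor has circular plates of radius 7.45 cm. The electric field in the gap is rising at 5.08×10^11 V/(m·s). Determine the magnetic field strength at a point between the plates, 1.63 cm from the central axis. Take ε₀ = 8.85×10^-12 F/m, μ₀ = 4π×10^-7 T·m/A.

4.60×10^-8 T

I_d = ε₀ dΦ_E/dt = ε₀ πR² (dE/dt) = (8.85×10^-12)(0.01744)(5.08×10^11) = 0.07841 A through the full plate area.
∮B·dl = μ₀ I_d,enc with I_d,enc = I_d r²/R² = 3.753×10^-3 A; so B = μ₀ I_d,enc/(2πr) = 4.60×10^-8 T.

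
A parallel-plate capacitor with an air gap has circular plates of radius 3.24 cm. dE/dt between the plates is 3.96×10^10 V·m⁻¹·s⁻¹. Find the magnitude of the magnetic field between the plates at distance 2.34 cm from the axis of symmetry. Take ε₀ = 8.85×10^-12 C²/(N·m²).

5.15×10^-9 T

Total displacement current: I_d = ε₀(πR²)(dE/dt) = (8.85×10^-12)(3.298×10^-3)(3.96×10^10) = 1.156×10^-3 A.
∮B·dl = μ₀ I_d,enc with I_d,enc = I_d r²/R² = 6.030×10^-4 A; so B = μ₀ I_d,enc/(2πr) = 5.15×10^-9 T.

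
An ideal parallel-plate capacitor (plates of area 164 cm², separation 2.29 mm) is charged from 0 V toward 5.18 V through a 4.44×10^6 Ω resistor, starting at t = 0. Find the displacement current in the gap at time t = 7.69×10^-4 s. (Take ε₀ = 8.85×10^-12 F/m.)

7.59×10^-8 A

With C = ε₀A/d = (8.85×10^-12)(0.0164)/(2.29×10^-3) = 6.338×10^-11 F, the time constant is τ = RC = 2.814×10^-4 s, so t/τ = 2.733 and e^(−t/τ) = 0.06502.
I_d = I_cond = (V₀/R) e^(−t/τ) = (1.167×10^-6)(0.06502) = 7.59×10^-8 A.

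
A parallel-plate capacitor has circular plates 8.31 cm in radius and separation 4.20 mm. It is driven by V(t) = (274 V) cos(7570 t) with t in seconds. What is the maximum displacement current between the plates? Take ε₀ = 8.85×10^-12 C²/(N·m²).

9.48×10^-5 A

C = ε₀A/d = (8.85×10^-12)(0.02169)/(4.20×10^-3) = 4.570×10^-11 F; ω = 7570 rad/s.
I_d = C dV/dt, so |I_d|_max = C V₀ ω = (4.570×10^-11)(274)(7570) = 9.48×10^-5 A.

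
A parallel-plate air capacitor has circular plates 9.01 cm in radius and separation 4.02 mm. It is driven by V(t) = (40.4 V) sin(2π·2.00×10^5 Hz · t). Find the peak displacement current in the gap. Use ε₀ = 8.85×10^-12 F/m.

2.85×10^-3 A

The displacement current equals the conduction current C dV/dt, which peaks at C V₀ ω.
With C = ε₀A/d = (8.85×10^-12)(0.02550)/(4.02×10^-3) = 5.614×10^-11 F and ω = 2πf = 1.257×10^6 rad/s, I_d,max = (5.614×10^-11)(40.4)(1.257×10^6) = 2.85×10^-3 A.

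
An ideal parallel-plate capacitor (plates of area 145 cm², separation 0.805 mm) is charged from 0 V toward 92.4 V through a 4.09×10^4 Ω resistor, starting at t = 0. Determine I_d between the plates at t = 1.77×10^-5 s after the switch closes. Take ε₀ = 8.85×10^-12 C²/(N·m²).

1.50×10^-4 A

C = ε₀A/d = (8.85×10^-12)(0.0145)/(8.05×10^-4) = 1.594×10^-10 F, so τ = RC = 6.519×10^-6 s.
The conduction current is I(t) = (V₀/R) e^(−t/τ), and the displacement current between the plates equals it.
t/τ = 2.715; I_d = (92.4/4.09×10^4) · e^(−2.715) = (2.259×10^-3)(0.06620) = 1.50×10^-4 A.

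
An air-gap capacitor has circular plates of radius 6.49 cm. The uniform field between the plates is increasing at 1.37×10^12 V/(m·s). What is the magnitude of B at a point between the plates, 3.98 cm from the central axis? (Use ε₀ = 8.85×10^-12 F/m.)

Through the whole plate area (πR² = 0.01323 m²), I_d = ε₀ πR² dE/dt = 0.1604 A.
An Ampèrian loop of radius r encloses a fraction (r/R)² of I_d. Then B·2πr = μ₀ I_d (r/R)², giving B = μ₀ I_d r/(2πR²) = 3.03×10^-7 T.

3.03×10^-7 T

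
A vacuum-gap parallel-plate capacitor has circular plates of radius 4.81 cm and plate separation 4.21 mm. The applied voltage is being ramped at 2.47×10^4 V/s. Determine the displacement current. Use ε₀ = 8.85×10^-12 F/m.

3.77×10^-7 A

The displacement current equals the charging current C dV/dt. With C = ε₀A/d = (8.85×10^-12)(7.268×10^-3)/(4.21×10^-3) = 1.528×10^-11 F, I_d = (1.528×10^-11)(2.47×10^4) = 3.77×10^-7 A.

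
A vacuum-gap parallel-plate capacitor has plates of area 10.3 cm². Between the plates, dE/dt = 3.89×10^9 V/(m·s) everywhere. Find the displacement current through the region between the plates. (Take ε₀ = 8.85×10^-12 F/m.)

3.55×10^-5 A

The displacement current is ε₀ times dΦ_E/dt = ε₀ A dE/dt = (8.85×10^-12)(1.03×10^-3)(3.89×10^9) = 3.55×10^-5 A.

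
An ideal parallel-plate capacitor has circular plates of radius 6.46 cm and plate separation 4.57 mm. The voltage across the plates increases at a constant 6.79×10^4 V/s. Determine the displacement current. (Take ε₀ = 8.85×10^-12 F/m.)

1.72×10^-6 A

The displacement current equals the charging current C dV/dt. With C = ε₀A/d = (8.85×10^-12)(0.01311)/(4.57×10^-3) = 2.539×10^-11 F, I_d = (2.539×10^-11)(6.79×10^4) = 1.72×10^-6 A.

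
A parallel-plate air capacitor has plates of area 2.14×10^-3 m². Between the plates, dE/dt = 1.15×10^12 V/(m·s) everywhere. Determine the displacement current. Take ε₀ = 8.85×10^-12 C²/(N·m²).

With a uniform field, Φ_E = EA, so I_d = ε₀ A dE/dt = 0.0218 A.

0.0218 A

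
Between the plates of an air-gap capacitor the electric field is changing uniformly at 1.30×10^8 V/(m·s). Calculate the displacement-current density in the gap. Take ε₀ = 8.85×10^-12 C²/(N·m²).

The displacement-current density is ε₀ ∂E/∂t = (8.85×10^-12)(1.30×10^8) = 1.15×10^-3 A/m².

1.15×10^-3 A/m²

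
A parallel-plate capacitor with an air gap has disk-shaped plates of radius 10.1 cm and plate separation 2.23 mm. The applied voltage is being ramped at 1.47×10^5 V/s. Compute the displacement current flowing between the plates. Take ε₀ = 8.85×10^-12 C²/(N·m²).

1.87×10^-5 A

The displacement current equals the charging current C dV/dt. With C = ε₀A/d = (8.85×10^-12)(0.03205)/(2.23×10^-3) = 1.272×10^-10 F, I_d = (1.272×10^-10)(1.47×10^5) = 1.87×10^-5 A.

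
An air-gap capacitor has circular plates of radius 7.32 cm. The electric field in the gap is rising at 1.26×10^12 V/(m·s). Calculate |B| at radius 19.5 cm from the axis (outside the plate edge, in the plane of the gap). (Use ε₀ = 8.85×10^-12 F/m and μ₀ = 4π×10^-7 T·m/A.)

1.93×10^-7 T

Total displacement current: I_d = ε₀(πR²)(dE/dt) = (8.85×10^-12)(0.01683)(1.26×10^12) = 0.1877 A.
Outside the plates the loop encloses all of I_d, so B·2πr = μ₀ I_d and B = 1.93×10^-7 T.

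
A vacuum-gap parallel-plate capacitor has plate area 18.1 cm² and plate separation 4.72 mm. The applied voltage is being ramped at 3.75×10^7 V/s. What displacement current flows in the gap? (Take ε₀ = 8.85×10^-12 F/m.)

1.27×10^-4 A

E = V/d so dE/dt = (dV/dt)/d = 7.945×10^9 V/(m·s), and I_d = ε₀ A dE/dt = (8.85×10^-12)(1.81×10^-3)(7.945×10^9) = 1.27×10^-4 A.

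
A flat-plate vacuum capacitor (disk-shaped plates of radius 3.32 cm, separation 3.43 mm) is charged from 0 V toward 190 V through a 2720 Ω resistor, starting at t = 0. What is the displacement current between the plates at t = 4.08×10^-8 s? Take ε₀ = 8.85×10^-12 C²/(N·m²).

With C = ε₀A/d = (8.85×10^-12)(3.463×10^-3)/(3.43×10^-3) = 8.935×10^-12 F, the time constant is τ = RC = 2.430×10^-8 s, so t/τ = 1.679 and e^(−t/τ) = 0.1866.
I_d = I_cond = (V₀/R) e^(−t/τ) = (0.06985)(0.1866) = 0.0130 A.

0.0130 A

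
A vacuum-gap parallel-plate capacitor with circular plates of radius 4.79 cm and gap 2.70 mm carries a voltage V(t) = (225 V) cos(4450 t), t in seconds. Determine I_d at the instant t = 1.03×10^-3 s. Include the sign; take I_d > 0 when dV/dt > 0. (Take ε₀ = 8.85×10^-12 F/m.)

2.35×10^-5 A

dE/dt = (V₀ω/d)·−sin(ωt) with ωt = 4.5835 rad: (225)(4450)(0.9917)/(2.70×10^-3) = 3.678×10^8 V/(m·s).
I_d = ε₀ A dE/dt = (8.85×10^-12)(7.208×10^-3)(3.678×10^8) = 2.35×10^-5 A.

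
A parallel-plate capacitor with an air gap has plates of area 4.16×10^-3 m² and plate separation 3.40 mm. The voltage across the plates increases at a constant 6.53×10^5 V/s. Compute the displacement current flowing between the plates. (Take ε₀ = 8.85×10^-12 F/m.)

The field between the plates is E = V/d, so dE/dt = (6.53×10^5)/(3.40×10^-3 m) = 1.921×10^8 V/(m·s).
I_d = ε₀ A (dE/dt) = (8.85×10^-12)(4.16×10^-3)(1.921×10^8) = 7.07×10^-6 A.

7.07×10^-6 A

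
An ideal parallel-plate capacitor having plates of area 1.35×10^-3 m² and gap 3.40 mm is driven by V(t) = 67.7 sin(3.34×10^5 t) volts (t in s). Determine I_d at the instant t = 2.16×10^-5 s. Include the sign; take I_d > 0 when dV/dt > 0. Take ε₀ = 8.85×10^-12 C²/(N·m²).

4.74×10^-5 A

C = ε₀A/d = (8.85×10^-12)(1.35×10^-3)/(3.40×10^-3) = 3.514×10^-12 F. dV/dt = V₀ω·cos(ωt); at ωt = 7.2144 rad this factor is 0.5969.
I_d = C dV/dt = (3.514×10^-12)(67.7)(3.34×10^5)(0.5969) = 4.74×10^-5 A.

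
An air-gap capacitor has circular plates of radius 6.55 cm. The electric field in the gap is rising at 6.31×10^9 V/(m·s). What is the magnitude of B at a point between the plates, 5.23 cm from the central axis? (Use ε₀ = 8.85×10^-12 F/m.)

1.84×10^-9 T

I_d = ε₀ dΦ_E/dt = ε₀ πR² (dE/dt) = (8.85×10^-12)(0.01348)(6.31×10^9) = 7.528×10^-4 A through the full plate area.
An Ampèrian loop of radius r encloses a fraction (r/R)² of I_d. Then B·2πr = μ₀ I_d (r/R)², giving B = μ₀ I_d r/(2πR²) = 1.84×10^-9 T.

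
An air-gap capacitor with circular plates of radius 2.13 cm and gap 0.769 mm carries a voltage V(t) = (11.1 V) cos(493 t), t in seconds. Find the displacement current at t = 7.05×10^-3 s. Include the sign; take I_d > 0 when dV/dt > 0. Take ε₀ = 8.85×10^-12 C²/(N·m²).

C = ε₀A/d = (8.85×10^-12)(1.425×10^-3)/(7.69×10^-4) = 1.640×10^-11 F. dV/dt = V₀ω·−sin(ωt); at ωt = 3.47565 rad this factor is 0.3279.
I_d = C dV/dt = (1.640×10^-11)(11.1)(493)(0.3279) = 2.94×10^-8 A.

2.94×10^-8 A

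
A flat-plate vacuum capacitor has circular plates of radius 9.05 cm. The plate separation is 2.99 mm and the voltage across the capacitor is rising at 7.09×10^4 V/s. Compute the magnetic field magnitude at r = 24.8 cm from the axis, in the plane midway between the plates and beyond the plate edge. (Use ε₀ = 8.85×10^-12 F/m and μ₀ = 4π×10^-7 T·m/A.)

4.35×10^-12 T

I_d = C dV/dt with C = ε₀πR²/d = 7.616×10^-11 F, so I_d = (7.616×10^-11)(7.09×10^4) = 5.400×10^-6 A.
With r > R the enclosed displacement current is the full I_d; B = μ₀ I_d / (2πr) = 4.35×10^-12 T.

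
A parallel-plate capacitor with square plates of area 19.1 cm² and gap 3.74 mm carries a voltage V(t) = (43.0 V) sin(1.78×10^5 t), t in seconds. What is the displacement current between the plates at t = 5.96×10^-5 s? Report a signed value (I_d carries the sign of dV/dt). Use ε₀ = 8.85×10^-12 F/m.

dE/dt = (V₀ω/d)·cos(ωt) with ωt = 10.6088 rad: (43.0)(1.78×10^5)(-0.3772)/(3.74×10^-3) = -7.719×10^8 V/(m·s).
I_d = ε₀ A dE/dt = (8.85×10^-12)(1.91×10^-3)(-7.719×10^8) = -1.30×10^-5 A.

-1.30×10^-5 A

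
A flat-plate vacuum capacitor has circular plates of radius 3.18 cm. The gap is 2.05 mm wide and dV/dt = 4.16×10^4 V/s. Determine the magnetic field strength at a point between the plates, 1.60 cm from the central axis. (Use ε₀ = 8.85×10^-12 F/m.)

With E = V/d, dE/dt = 2.029×10^7 V/(m·s) and πR² = 3.177×10^-3 m², giving I_d = ε₀ πR² dE/dt = 5.705×10^-7 A.
∮B·dl = μ₀ I_d,enc with I_d,enc = I_d r²/R² = 1.444×10^-7 A; so B = μ₀ I_d,enc/(2πr) = 1.81×10^-12 T.

1.81×10^-12 T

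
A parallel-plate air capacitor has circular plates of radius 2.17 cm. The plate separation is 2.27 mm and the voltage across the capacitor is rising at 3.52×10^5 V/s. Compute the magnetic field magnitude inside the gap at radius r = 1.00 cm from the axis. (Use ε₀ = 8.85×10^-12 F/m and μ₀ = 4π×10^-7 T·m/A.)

8.62×10^-12 T

dE/dt = (dV/dt)/d = 1.551×10^8 V/(m·s); I_d = ε₀(πR²)(dE/dt) = (8.85×10^-12)(1.479×10^-3)(1.551×10^8) = 2.030×10^-6 A.
∮B·dl = μ₀ I_d,enc with I_d,enc = I_d r²/R² = 4.311×10^-7 A; so B = μ₀ I_d,enc/(2πr) = 8.62×10^-12 T.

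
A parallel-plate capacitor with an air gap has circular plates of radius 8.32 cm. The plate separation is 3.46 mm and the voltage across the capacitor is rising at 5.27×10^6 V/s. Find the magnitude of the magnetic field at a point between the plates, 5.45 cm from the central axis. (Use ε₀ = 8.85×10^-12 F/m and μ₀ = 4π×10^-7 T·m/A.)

4.62×10^-10 T

dE/dt = (dV/dt)/d = 1.523×10^9 V/(m·s); I_d = ε₀(πR²)(dE/dt) = (8.85×10^-12)(0.02175)(1.523×10^9) = 2.932×10^-4 A.
For r < R the Ampère–Maxwell law gives B(2πr) = μ₀ I_d (r²/R²), so B = μ₀ I_d r/(2πR²) = (4π×10^-7)(2.932×10^-4)(0.0545)/(2π·0.0832²) = 4.62×10^-10 T.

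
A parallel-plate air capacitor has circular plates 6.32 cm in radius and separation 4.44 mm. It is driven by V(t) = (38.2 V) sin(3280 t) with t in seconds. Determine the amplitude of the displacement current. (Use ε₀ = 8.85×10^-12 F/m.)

3.13×10^-6 A

(dE/dt)_max = V₀ω/d = 2.822×10^7 V/(m·s); ω = 3280 rad/s.
I_d,max = ε₀ A (dE/dt)_max = (8.85×10^-12)(0.01255)(2.822×10^7) = 3.13×10^-6 A.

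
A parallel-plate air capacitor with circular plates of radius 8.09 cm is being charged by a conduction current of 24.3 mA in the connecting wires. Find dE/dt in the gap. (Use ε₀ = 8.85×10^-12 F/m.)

1.34×10^11 V/(m·s)

By continuity, I_d in the gap equals the 24.3 mA flowing in the wire.
Then dE/dt = I_d/(ε₀A) = 1.34×10^11 V/(m·s).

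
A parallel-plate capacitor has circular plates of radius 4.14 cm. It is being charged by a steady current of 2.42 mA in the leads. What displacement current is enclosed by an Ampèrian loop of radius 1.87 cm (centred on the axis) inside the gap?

4.94×10^-4 A

By continuity the displacement current in the gap matches the conduction current: I_d = 2.42×10^-3 A.
The field is uniform, so I_d,enc = I_d (r/R)² = (2.42×10^-3)(1.87/4.14)² = 4.94×10^-4 A.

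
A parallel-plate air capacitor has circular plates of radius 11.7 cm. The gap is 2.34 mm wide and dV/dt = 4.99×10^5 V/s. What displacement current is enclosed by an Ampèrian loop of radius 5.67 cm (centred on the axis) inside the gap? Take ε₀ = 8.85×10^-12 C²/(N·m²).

1.91×10^-5 A

I_d = C dV/dt with C = ε₀πR²/d = 1.627×10^-10 F, so I_d = (1.627×10^-10)(4.99×10^5) = 8.119×10^-5 A.
The field is uniform, so I_d,enc = I_d (r/R)² = (8.119×10^-5)(5.67/11.7)² = 1.91×10^-5 A.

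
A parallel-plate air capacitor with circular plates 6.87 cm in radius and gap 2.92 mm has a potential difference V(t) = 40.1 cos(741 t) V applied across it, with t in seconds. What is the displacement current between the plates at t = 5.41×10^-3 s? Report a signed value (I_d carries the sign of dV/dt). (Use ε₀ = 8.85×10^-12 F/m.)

dV/dt = (40.1)(741)·−sin(4.00881) = 2.266×10^4 V/s.
I_d = C dV/dt with C = ε₀A/d = (8.85×10^-12)(0.01483)/(2.92×10^-3) = 4.495×10^-11 F, so I_d = (4.495×10^-11)(2.266×10^4) = 1.02×10^-6 A.

1.02×10^-6 A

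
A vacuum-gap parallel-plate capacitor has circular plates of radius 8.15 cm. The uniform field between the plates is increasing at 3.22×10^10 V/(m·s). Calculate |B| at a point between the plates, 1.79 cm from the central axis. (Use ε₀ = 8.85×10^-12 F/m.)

Through the whole plate area (πR² = 0.02087 m²), I_d = ε₀ πR² dE/dt = 5.947×10^-3 A.
An Ampèrian loop of radius r encloses a fraction (r/R)² of I_d. Then B·2πr = μ₀ I_d (r/R)², giving B = μ₀ I_d r/(2πR²) = 3.21×10^-9 T.

3.21×10^-9 T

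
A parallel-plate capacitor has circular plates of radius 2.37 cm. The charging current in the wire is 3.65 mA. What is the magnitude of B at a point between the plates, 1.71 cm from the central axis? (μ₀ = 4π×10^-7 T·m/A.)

By continuity the displacement current in the gap matches the conduction current: I_d = 3.65×10^-3 A.
∮B·dl = μ₀ I_d,enc with I_d,enc = I_d r²/R² = 1.900×10^-3 A; so B = μ₀ I_d,enc/(2πr) = 2.22×10^-8 T.

2.22×10^-8 T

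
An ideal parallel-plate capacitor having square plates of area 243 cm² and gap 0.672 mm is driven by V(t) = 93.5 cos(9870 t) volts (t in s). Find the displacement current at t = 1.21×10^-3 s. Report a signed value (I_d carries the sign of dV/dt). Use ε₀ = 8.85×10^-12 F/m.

1.72×10^-4 A

dE/dt = (V₀ω/d)·−sin(ωt) with ωt = 11.9427 rad: (93.5)(9870)(0.5840)/(6.72×10^-4) = 8.020×10^8 V/(m·s).
I_d = ε₀ A dE/dt = (8.85×10^-12)(0.0243)(8.020×10^8) = 1.72×10^-4 A.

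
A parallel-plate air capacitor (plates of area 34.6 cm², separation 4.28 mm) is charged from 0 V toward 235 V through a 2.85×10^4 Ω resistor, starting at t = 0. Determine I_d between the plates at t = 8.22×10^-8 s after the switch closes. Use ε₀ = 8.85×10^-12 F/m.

With C = ε₀A/d = (8.85×10^-12)(3.46×10^-3)/(4.28×10^-3) = 7.154×10^-12 F, the time constant is τ = RC = 2.039×10^-7 s, so t/τ = 0.4031 and e^(−t/τ) = 0.6682.
I_d = I_cond = (V₀/R) e^(−t/τ) = (8.246×10^-3)(0.6682) = 5.51×10^-3 A.

5.51×10^-3 A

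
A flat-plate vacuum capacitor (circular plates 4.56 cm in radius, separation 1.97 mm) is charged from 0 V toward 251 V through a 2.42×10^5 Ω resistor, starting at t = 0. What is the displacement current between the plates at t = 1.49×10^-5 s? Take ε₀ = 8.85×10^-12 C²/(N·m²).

C = ε₀A/d = (8.85×10^-12)(6.533×10^-3)/(1.97×10^-3) = 2.935×10^-11 F, so τ = RC = 7.103×10^-6 s.
The conduction current is I(t) = (V₀/R) e^(−t/τ), and the displacement current between the plates equals it.
t/τ = 2.098; I_d = (251/2.42×10^5) · e^(−2.098) = (1.037×10^-3)(0.1227) = 1.27×10^-4 A.

1.27×10^-4 A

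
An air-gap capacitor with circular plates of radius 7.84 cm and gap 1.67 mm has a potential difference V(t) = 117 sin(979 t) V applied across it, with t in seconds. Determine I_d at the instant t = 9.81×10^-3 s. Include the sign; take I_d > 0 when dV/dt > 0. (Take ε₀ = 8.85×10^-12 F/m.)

-1.15×10^-5 A

dE/dt = (V₀ω/d)·cos(ωt) with ωt = 9.60399 rad: (117)(979)(-0.9840)/(1.67×10^-3) = -6.749×10^7 V/(m·s).
I_d = ε₀ A dE/dt = (8.85×10^-12)(0.01931)(-6.749×10^7) = -1.15×10^-5 A.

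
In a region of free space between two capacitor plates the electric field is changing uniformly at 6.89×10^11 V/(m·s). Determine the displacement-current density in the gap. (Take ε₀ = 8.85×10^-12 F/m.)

The displacement-current density is ε₀ ∂E/∂t = (8.85×10^-12)(6.89×10^11) = 6.10 A/m².

6.10 A/m²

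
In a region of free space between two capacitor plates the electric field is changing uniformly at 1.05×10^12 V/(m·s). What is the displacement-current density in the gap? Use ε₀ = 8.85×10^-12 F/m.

9.29 A/m²

The displacement-current density is ε₀ ∂E/∂t = (8.85×10^-12)(1.05×10^12) = 9.29 A/m².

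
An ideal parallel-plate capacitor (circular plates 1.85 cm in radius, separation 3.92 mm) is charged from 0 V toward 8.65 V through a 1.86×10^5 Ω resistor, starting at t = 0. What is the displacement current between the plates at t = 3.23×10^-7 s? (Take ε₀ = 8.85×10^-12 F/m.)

With C = ε₀A/d = (8.85×10^-12)(1.075×10^-3)/(3.92×10^-3) = 2.427×10^-12 F, the time constant is τ = RC = 4.514×10^-7 s, so t/τ = 0.7156 and e^(−t/τ) = 0.4889.
I_d = I_cond = (V₀/R) e^(−t/τ) = (4.651×10^-5)(0.4889) = 2.27×10^-5 A.

2.27×10^-5 A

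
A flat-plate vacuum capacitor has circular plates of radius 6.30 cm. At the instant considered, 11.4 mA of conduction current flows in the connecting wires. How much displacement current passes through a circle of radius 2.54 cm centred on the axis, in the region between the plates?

By continuity the displacement current in the gap matches the conduction current: I_d = 0.0114 A.
Since J_d is uniform, the enclosed fraction is (r/R)² = 0.1625, giving I_d,enc = 1.85×10^-3 A.

1.85×10^-3 A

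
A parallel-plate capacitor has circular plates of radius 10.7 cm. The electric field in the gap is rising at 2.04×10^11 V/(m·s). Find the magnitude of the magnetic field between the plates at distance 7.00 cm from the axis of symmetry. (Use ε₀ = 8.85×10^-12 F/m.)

I_d = ε₀ dΦ_E/dt = ε₀ πR² (dE/dt) = (8.85×10^-12)(0.03597)(2.04×10^11) = 0.06494 A through the full plate area.
An Ampèrian loop of radius r encloses a fraction (r/R)² of I_d. Then B·2πr = μ₀ I_d (r/R)², giving B = μ₀ I_d r/(2πR²) = 7.94×10^-8 T.

7.94×10^-8 T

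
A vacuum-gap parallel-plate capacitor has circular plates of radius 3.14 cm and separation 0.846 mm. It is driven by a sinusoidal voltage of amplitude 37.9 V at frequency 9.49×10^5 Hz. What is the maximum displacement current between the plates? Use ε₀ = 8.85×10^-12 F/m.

7.32×10^-3 A

The displacement current equals the conduction current C dV/dt, which peaks at C V₀ ω.
With C = ε₀A/d = (8.85×10^-12)(3.097×10^-3)/(8.46×10^-4) = 3.240×10^-11 F and ω = 2πf = 5.963×10^6 rad/s, I_d,max = (3.240×10^-11)(37.9)(5.963×10^6) = 7.32×10^-3 A.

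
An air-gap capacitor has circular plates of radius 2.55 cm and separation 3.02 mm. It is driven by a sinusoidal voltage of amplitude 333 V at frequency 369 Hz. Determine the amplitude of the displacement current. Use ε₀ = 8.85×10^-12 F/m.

The displacement current equals the conduction current C dV/dt, which peaks at C V₀ ω.
With C = ε₀A/d = (8.85×10^-12)(2.043×10^-3)/(3.02×10^-3) = 5.987×10^-12 F and ω = 2πf = 2318 rad/s, I_d,max = (5.987×10^-12)(333)(2318) = 4.62×10^-6 A.

4.62×10^-6 A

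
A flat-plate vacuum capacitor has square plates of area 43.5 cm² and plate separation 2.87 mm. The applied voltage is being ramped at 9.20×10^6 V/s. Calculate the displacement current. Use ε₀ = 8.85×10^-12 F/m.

C = ε₀A/d = (8.85×10^-12)(4.35×10^-3)/(2.87×10^-3) = 1.341×10^-11 F.
I_d = C dV/dt = (1.341×10^-11)(9.20×10^6) = 1.23×10^-4 A.

1.23×10^-4 A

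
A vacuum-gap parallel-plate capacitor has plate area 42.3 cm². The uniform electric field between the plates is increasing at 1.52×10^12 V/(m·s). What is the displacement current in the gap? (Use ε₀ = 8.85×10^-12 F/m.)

I_d = ε₀ A (dE/dt) = (8.85×10^-12)(4.23×10^-3 m²)(1.52×10^12) = 0.0569 A.

0.0569 A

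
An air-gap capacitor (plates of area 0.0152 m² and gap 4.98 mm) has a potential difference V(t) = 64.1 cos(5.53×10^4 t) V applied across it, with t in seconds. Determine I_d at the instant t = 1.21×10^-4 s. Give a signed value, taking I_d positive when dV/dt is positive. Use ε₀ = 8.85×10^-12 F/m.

C = ε₀A/d = (8.85×10^-12)(0.0152)/(4.98×10^-3) = 2.701×10^-11 F. dV/dt = V₀ω·−sin(ωt); at ωt = 6.6913 rad this factor is -0.3969.
I_d = C dV/dt = (2.701×10^-11)(64.1)(5.53×10^4)(-0.3969) = -3.80×10^-5 A.

-3.80×10^-5 A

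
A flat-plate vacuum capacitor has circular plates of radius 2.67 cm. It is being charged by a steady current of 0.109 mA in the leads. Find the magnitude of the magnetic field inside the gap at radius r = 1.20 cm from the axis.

3.67×10^-10 T

Between the plates the displacement current equals the wire current: I_d = 0.109 mA = 1.09×10^-4 A.
∮B·dl = μ₀ I_d,enc with I_d,enc = I_d r²/R² = 2.202×10^-5 A; so B = μ₀ I_d,enc/(2πr) = 3.67×10^-10 T.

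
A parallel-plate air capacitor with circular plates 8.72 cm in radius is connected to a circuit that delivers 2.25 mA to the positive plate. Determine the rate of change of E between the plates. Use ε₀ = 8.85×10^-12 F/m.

1.06×10^10 V/(m·s)

The displacement current between the plates equals the conduction current, I_d = 2.25 mA.
Then dE/dt = I_d/(ε₀A) = 1.06×10^10 V/(m·s).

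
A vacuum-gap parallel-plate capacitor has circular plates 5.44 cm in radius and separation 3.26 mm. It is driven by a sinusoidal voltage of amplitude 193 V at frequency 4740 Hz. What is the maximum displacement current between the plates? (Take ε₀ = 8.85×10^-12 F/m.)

(dE/dt)_max = V₀ω/d = 1.763×10^9 V/(m·s); ω = 2πf = 2.978×10^4 rad/s.
I_d,max = ε₀ A (dE/dt)_max = (8.85×10^-12)(9.297×10^-3)(1.763×10^9) = 1.45×10^-4 A.

1.45×10^-4 A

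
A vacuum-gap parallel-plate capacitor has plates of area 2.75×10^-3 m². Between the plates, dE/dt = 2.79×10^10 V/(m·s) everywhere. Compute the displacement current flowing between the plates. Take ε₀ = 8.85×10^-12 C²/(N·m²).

6.79×10^-4 A

With a uniform field, Φ_E = EA, so I_d = ε₀ A dE/dt = 6.79×10^-4 A.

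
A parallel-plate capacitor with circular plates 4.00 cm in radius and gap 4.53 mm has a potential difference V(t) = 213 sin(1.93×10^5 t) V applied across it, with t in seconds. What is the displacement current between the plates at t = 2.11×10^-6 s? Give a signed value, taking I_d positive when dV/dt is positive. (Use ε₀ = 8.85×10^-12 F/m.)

3.71×10^-4 A

dV/dt = (213)(1.93×10^5)·cos(0.40723) = 3.775×10^7 V/s.
I_d = C dV/dt with C = ε₀A/d = (8.85×10^-12)(5.027×10^-3)/(4.53×10^-3) = 9.821×10^-12 F, so I_d = (9.821×10^-12)(3.775×10^7) = 3.71×10^-4 A.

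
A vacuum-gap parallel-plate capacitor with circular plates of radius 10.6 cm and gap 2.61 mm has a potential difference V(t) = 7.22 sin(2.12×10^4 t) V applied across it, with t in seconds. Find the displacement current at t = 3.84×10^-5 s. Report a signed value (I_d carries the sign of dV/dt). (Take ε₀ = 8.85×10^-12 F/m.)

1.26×10^-5 A

dE/dt = (V₀ω/d)·cos(ωt) with ωt = 0.81408 rad: (7.22)(2.12×10^4)(0.6865)/(2.61×10^-3) = 4.026×10^7 V/(m·s).
I_d = ε₀ A dE/dt = (8.85×10^-12)(0.03530)(4.026×10^7) = 1.26×10^-5 A.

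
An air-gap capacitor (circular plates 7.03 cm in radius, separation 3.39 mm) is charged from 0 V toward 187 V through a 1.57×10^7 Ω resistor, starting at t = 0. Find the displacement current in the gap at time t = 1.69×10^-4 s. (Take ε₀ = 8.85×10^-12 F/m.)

9.13×10^-6 A

C = ε₀A/d = (8.85×10^-12)(0.01553)/(3.39×10^-3) = 4.054×10^-11 F and τ = RC = 6.365×10^-4 s. I_d in the gap equals the RC charging current.
I_d(t) = (V₀/R) e^(−t/τ) = 1.191×10^-5 · e^(−0.2655) = 9.13×10^-6 A.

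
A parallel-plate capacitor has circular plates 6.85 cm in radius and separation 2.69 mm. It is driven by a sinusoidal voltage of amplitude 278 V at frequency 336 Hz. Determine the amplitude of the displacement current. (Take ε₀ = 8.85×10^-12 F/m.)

2.85×10^-5 A

C = ε₀A/d = (8.85×10^-12)(0.01474)/(2.69×10^-3) = 4.849×10^-11 F; ω = 2πf = 2111 rad/s.
I_d = C dV/dt, so |I_d|_max = C V₀ ω = (4.849×10^-11)(278)(2111) = 2.85×10^-5 A.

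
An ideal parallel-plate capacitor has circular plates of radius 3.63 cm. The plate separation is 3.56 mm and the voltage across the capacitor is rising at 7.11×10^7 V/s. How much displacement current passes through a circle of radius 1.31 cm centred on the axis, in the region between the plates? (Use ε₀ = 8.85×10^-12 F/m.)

I_d = C dV/dt with C = ε₀πR²/d = 1.029×10^-11 F, so I_d = (1.029×10^-11)(7.11×10^7) = 7.316×10^-4 A.
Through an area πr² the displacement current is I_d·(πr²/πR²) = I_d (r/R)² = 9.53×10^-5 A.

9.53×10^-5 A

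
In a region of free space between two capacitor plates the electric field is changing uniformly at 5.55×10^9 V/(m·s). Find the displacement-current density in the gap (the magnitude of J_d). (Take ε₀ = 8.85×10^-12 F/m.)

J_d = ε₀ dE/dt = (8.85×10^-12)(5.55×10^9) = 0.0491 A/m².

0.0491 A/m²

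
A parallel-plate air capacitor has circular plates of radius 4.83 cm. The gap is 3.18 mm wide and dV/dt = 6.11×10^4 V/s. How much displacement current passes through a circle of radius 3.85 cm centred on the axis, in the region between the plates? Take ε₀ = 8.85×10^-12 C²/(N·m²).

I_d = C dV/dt with C = ε₀πR²/d = 2.040×10^-11 F, so I_d = (2.040×10^-11)(6.11×10^4) = 1.246×10^-6 A.
The field is uniform, so I_d,enc = I_d (r/R)² = (1.246×10^-6)(3.85/4.83)² = 7.92×10^-7 A.

7.92×10^-7 A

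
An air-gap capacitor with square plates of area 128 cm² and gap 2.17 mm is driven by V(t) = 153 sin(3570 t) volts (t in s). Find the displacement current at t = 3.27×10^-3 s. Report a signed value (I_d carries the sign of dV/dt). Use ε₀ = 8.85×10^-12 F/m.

dE/dt = (V₀ω/d)·cos(ωt) with ωt = 11.6739 rad: (153)(3570)(0.6275)/(2.17×10^-3) = 1.579×10^8 V/(m·s).
I_d = ε₀ A dE/dt = (8.85×10^-12)(0.0128)(1.579×10^8) = 1.79×10^-5 A.

1.79×10^-5 A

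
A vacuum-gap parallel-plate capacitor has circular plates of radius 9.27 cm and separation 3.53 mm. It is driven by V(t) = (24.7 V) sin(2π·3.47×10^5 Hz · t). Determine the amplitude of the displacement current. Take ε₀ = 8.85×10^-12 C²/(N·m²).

The displacement current equals the conduction current C dV/dt, which peaks at C V₀ ω.
With C = ε₀A/d = (8.85×10^-12)(0.02700)/(3.53×10^-3) = 6.769×10^-11 F and ω = 2πf = 2.180×10^6 rad/s, I_d,max = (6.769×10^-11)(24.7)(2.180×10^6) = 3.64×10^-3 A.

3.64×10^-3 A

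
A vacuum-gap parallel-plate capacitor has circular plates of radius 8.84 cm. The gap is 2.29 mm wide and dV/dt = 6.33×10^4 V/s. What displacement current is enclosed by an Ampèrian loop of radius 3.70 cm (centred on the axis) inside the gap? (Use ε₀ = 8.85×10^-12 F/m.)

1.05×10^-6 A

With E = V/d, dE/dt = 2.764×10^7 V/(m·s) and πR² = 0.02455 m², giving I_d = ε₀ πR² dE/dt = 6.005×10^-6 A.
Since J_d is uniform, the enclosed fraction is (r/R)² = 0.1752, giving I_d,enc = 1.05×10^-6 A.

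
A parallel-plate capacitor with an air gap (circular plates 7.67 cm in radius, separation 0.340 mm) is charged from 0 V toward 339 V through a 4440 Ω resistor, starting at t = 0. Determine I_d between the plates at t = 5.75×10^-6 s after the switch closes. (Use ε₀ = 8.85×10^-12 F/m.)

With C = ε₀A/d = (8.85×10^-12)(0.01848)/(3.40×10^-4) = 4.810×10^-10 F, the time constant is τ = RC = 2.136×10^-6 s, so t/τ = 2.692 and e^(−t/τ) = 0.06775.
I_d = I_cond = (V₀/R) e^(−t/τ) = (0.07635)(0.06775) = 5.17×10^-3 A.

5.17×10^-3 A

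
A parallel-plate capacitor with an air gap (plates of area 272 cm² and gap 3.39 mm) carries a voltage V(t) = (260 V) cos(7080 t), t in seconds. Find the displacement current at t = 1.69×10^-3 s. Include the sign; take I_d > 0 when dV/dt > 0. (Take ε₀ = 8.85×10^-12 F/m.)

dV/dt = (260)(7080)·−sin(11.9652) = 1.041×10^6 V/s.
I_d = C dV/dt with C = ε₀A/d = (8.85×10^-12)(0.0272)/(3.39×10^-3) = 7.101×10^-11 F, so I_d = (7.101×10^-11)(1.041×10^6) = 7.39×10^-5 A.

7.39×10^-5 A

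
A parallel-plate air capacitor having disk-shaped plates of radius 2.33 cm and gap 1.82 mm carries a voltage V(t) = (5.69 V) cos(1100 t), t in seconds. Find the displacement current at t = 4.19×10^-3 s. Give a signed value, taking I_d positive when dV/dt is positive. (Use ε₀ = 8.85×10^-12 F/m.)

C = ε₀A/d = (8.85×10^-12)(1.706×10^-3)/(1.82×10^-3) = 8.296×10^-12 F. dV/dt = V₀ω·−sin(ωt); at ωt = 4.609 rad this factor is 0.9947.
I_d = C dV/dt = (8.296×10^-12)(5.69)(1100)(0.9947) = 5.16×10^-8 A.

5.16×10^-8 A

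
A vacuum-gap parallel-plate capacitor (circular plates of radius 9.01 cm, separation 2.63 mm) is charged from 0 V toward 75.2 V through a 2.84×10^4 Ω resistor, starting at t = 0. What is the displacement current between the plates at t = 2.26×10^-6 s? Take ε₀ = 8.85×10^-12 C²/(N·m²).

1.05×10^-3 A

C = ε₀A/d = (8.85×10^-12)(0.02550)/(2.63×10^-3) = 8.581×10^-11 F, so τ = RC = 2.437×10^-6 s.
The conduction current is I(t) = (V₀/R) e^(−t/τ), and the displacement current between the plates equals it.
t/τ = 0.9274; I_d = (75.2/2.84×10^4) · e^(−0.9274) = (2.648×10^-3)(0.3956) = 1.05×10^-3 A.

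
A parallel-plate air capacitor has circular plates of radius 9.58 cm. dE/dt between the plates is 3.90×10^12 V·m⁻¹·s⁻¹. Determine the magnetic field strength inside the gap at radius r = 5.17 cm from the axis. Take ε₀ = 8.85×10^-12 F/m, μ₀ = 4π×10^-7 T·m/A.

Through the whole plate area (πR² = 0.02883 m²), I_d = ε₀ πR² dE/dt = 0.9951 A.
An Ampèrian loop of radius r encloses a fraction (r/R)² of I_d. Then B·2πr = μ₀ I_d (r/R)², giving B = μ₀ I_d r/(2πR²) = 1.12×10^-6 T.

1.12×10^-6 T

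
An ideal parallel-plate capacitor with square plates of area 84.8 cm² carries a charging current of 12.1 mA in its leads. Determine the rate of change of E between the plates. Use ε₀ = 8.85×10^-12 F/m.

Charge continuity gives I_d = I = 0.0121 A between the plates.
Then dE/dt = I_d/(ε₀A) = 1.61×10^11 V/(m·s).

1.61×10^11 V/(m·s)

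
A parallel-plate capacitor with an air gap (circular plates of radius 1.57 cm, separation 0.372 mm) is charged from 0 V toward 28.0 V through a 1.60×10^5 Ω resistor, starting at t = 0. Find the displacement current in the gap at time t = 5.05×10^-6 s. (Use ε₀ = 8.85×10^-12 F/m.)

3.15×10^-5 A

C = ε₀A/d = (8.85×10^-12)(7.744×10^-4)/(3.72×10^-4) = 1.842×10^-11 F, so τ = RC = 2.947×10^-6 s.
The conduction current is I(t) = (V₀/R) e^(−t/τ), and the displacement current between the plates equals it.
t/τ = 1.714; I_d = (28.0/1.60×10^5) · e^(−1.714) = (1.750×10^-4)(0.1801) = 3.15×10^-5 A.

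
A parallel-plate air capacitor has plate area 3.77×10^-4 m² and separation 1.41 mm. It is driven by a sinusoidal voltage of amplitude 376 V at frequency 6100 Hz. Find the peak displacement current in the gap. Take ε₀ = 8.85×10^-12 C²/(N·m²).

The displacement current equals the conduction current C dV/dt, which peaks at C V₀ ω.
With C = ε₀A/d = (8.85×10^-12)(3.77×10^-4)/(1.41×10^-3) = 2.366×10^-12 F and ω = 2πf = 3.833×10^4 rad/s, I_d,max = (2.366×10^-12)(376)(3.833×10^4) = 3.41×10^-5 A.

3.41×10^-5 A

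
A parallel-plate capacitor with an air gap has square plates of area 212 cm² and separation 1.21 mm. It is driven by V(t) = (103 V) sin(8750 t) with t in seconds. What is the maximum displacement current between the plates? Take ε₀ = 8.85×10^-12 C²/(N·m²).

The displacement current equals the conduction current C dV/dt, which peaks at C V₀ ω.
With C = ε₀A/d = (8.85×10^-12)(0.0212)/(1.21×10^-3) = 1.551×10^-10 F and ω = 8750 rad/s, I_d,max = (1.551×10^-10)(103)(8750) = 1.40×10^-4 A.

1.40×10^-4 A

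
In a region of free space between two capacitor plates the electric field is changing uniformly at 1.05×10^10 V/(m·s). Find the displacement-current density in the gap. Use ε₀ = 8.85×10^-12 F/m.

The displacement-current density is ε₀ ∂E/∂t = (8.85×10^-12)(1.05×10^10) = 0.0929 A/m².

0.0929 A/m²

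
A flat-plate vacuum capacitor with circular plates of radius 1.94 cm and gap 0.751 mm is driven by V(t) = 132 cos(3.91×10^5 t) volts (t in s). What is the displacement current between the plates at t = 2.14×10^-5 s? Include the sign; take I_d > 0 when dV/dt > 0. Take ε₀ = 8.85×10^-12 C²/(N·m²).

dV/dt = (132)(3.91×10^5)·−sin(8.3674) = -4.496×10^7 V/s.
I_d = C dV/dt with C = ε₀A/d = (8.85×10^-12)(1.182×10^-3)/(7.51×10^-4) = 1.393×10^-11 F, so I_d = (1.393×10^-11)(-4.496×10^7) = -6.26×10^-4 A.

-6.26×10^-4 A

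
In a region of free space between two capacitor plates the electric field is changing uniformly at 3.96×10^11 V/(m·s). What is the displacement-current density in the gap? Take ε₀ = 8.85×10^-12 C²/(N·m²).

3.50 A/m²

J_d = ε₀ dE/dt = (8.85×10^-12)(3.96×10^11) = 3.50 A/m².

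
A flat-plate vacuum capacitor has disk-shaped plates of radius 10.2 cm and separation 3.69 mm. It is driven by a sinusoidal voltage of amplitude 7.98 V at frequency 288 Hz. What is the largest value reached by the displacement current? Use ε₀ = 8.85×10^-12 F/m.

1.13×10^-6 A

(dE/dt)_max = V₀ω/d = 3.914×10^6 V/(m·s); ω = 2πf = 1810 rad/s.
I_d,max = ε₀ A (dE/dt)_max = (8.85×10^-12)(0.03269)(3.914×10^6) = 1.13×10^-6 A.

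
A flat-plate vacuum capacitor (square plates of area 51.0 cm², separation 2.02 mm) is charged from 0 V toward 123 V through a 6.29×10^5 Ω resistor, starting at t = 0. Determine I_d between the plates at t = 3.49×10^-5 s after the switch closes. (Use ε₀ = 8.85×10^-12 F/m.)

1.63×10^-5 A

C = ε₀A/d = (8.85×10^-12)(5.10×10^-3)/(2.02×10^-3) = 2.234×10^-11 F, so τ = RC = 1.405×10^-5 s.
The conduction current is I(t) = (V₀/R) e^(−t/τ), and the displacement current between the plates equals it.
t/τ = 2.484; I_d = (123/6.29×10^5) · e^(−2.484) = (1.955×10^-4)(0.08341) = 1.63×10^-5 A.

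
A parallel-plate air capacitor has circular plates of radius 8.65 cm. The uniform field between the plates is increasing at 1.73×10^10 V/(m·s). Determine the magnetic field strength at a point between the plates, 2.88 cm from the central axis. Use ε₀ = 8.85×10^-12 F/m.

2.77×10^-9 T

Through the whole plate area (πR² = 0.02351 m²), I_d = ε₀ πR² dE/dt = 3.599×10^-3 A.
An Ampèrian loop of radius r encloses a fraction (r/R)² of I_d. Then B·2πr = μ₀ I_d (r/R)², giving B = μ₀ I_d r/(2πR²) = 2.77×10^-9 T.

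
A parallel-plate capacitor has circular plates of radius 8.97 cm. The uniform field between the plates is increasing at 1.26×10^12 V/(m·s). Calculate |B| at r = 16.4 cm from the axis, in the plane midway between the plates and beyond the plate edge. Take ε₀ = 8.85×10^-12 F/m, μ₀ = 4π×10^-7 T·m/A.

3.44×10^-7 T

I_d = ε₀ dΦ_E/dt = ε₀ πR² (dE/dt) = (8.85×10^-12)(0.02528)(1.26×10^12) = 0.2819 A through the full plate area.
Outside the plates the loop encloses all of I_d, so B·2πr = μ₀ I_d and B = 3.44×10^-7 T.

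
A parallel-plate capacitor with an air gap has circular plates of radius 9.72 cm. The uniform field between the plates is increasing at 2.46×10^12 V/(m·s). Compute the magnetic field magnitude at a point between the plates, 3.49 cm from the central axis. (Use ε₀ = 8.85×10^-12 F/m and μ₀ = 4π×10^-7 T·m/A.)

Total displacement current: I_d = ε₀(πR²)(dE/dt) = (8.85×10^-12)(0.02968)(2.46×10^12) = 0.6462 A.
∮B·dl = μ₀ I_d,enc with I_d,enc = I_d r²/R² = 0.08331 A; so B = μ₀ I_d,enc/(2πr) = 4.77×10^-7 T.

4.77×10^-7 T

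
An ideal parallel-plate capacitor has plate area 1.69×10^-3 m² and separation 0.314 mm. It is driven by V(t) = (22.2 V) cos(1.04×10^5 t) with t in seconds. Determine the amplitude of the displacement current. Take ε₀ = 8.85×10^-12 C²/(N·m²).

1.10×10^-4 A

C = ε₀A/d = (8.85×10^-12)(1.69×10^-3)/(3.14×10^-4) = 4.763×10^-11 F; ω = 1.04×10^5 rad/s.
I_d = C dV/dt, so |I_d|_max = C V₀ ω = (4.763×10^-11)(22.2)(1.04×10^5) = 1.10×10^-4 A.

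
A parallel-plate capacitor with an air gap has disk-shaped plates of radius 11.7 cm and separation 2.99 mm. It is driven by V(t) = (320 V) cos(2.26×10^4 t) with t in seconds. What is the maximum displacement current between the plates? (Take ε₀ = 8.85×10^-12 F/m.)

9.21×10^-4 A

(dE/dt)_max = V₀ω/d = 2.419×10^9 V/(m·s); ω = 2.26×10^4 rad/s.
I_d,max = ε₀ A (dE/dt)_max = (8.85×10^-12)(0.04301)(2.419×10^9) = 9.21×10^-4 A.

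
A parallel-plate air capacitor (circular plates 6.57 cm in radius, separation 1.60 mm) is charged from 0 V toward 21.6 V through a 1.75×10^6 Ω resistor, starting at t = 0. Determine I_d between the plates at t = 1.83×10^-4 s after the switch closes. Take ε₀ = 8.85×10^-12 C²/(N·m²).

C = ε₀A/d = (8.85×10^-12)(0.01356)/(1.60×10^-3) = 7.500×10^-11 F, so τ = RC = 1.312×10^-4 s.
The conduction current is I(t) = (V₀/R) e^(−t/τ), and the displacement current between the plates equals it.
t/τ = 1.395; I_d = (21.6/1.75×10^6) · e^(−1.395) = (1.234×10^-5)(0.2478) = 3.06×10^-6 A.

3.06×10^-6 A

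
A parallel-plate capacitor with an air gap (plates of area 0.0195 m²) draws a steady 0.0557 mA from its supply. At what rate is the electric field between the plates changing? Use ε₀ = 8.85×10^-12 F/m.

3.23×10^8 V/(m·s)

By continuity, I_d in the gap equals the 0.0557 mA flowing in the wire.
Then dE/dt = I_d/(ε₀A) = 3.23×10^8 V/(m·s).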